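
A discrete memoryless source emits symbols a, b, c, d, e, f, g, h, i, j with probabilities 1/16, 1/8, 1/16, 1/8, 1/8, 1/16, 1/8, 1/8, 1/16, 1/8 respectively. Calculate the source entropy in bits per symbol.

Each probability is a power of 1/2, so log₂(1/p) is an integer.
H = Σ p·log₂(1/p) = 1/16·4 + 1/8·3 + 1/16·4 + 1/8·3 + 1/8·3 + 1/16·4 + 1/8·3 + 1/8·3 + 1/16·4 + 1/8·3 = 3.25 bits.

3.25 bits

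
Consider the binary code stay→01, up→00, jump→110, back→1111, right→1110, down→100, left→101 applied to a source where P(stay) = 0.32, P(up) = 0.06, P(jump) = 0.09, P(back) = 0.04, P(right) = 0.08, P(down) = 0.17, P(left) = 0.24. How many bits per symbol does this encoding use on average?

2.74 bits/symbol

L̄ = Σ pᵢ·ℓᵢ = 0.32·2 + 0.06·2 + 0.09·3 + 0.04·4 + 0.08·4 + 0.17·3 + 0.24·3 = 2.74 bits/symbol.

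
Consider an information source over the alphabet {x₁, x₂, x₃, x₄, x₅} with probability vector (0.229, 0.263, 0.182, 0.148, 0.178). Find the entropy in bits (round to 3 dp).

H = −Σ pᵢ log₂ pᵢ.
−0.229·log₂(0.229) = 0.4870
−0.263·log₂(0.263) = 0.5068
−0.182·log₂(0.182) = 0.4474
−0.148·log₂(0.148) = 0.4079
−0.178·log₂(0.178) = 0.4432
Sum ≈ 2.2923 → 2.292 bits.

2.292 bits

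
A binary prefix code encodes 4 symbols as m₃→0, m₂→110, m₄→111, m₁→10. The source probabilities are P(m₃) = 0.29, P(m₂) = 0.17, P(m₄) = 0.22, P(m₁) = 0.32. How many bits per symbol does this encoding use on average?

2.1 bits/symbol

L̄ = Σ pᵢ·ℓᵢ = 0.29·1 + 0.17·3 + 0.22·3 + 0.32·2 = 2.1 bits/symbol.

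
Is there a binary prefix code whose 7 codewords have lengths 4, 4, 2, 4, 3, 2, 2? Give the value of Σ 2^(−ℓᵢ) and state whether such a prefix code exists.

With common denominator 2^4 = 16: Σ 2^(−ℓᵢ) = 1/16 + 1/16 + 4/16 + 1/16 + 2/16 + 4/16 + 4/16 = 17/16 = 1.0625.
Kraft's inequality requires Σ ≤ 1; here Σ = 1.0625 > 1, so no such prefix code exists.

1.0625; no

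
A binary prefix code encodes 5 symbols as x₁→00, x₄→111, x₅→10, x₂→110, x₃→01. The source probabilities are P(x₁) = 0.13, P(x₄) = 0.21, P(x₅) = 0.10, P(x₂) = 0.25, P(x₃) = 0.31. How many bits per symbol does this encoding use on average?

2.46 bits/symbol

L̄ = Σ pᵢ·ℓᵢ = 0.13·2 + 0.21·3 + 0.10·2 + 0.25·3 + 0.31·2 = 2.46 bits/symbol.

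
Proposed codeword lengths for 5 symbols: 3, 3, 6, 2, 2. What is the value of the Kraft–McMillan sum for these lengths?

With common denominator 2^6 = 64: Σ 2^(−ℓᵢ) = 8/64 + 8/64 + 1/64 + 16/64 + 16/64 = 49/64 = 0.765625.

0.765625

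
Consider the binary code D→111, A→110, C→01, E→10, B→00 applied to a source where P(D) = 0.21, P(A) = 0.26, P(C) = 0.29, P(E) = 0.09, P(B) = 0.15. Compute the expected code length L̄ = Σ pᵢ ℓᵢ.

L̄ = Σ pᵢ·ℓᵢ = 0.21·3 + 0.26·3 + 0.29·2 + 0.09·2 + 0.15·2 = 2.47 bits/symbol.

2.47 bits/symbol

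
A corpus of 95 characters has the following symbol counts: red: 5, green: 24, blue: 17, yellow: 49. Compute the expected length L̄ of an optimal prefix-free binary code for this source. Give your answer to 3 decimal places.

Probabilities are the counts divided by 95.
Repeatedly combine the two least-probable nodes; the expected code length is the sum of the merged weights.
merge 1/19 + 17/95 → 22/95
merge 22/95 + 24/95 → 46/95
merge 46/95 + 49/95 → 1
L = 22/95 + 46/95 + 1 = 163/95 ≈ 1.716 bits/symbol.

1.716 bits/symbol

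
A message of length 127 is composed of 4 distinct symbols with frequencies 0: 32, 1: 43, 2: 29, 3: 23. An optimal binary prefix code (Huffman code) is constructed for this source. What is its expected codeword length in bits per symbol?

Probabilities are the counts divided by 127.
Repeatedly combine the two least-probable nodes; the expected code length is the sum of the merged weights.
merge 23/127 + 29/127 → 52/127
merge 32/127 + 43/127 → 75/127
merge 52/127 + 75/127 → 1
L = 52/127 + 75/127 + 1 = 2 bits/symbol.

2 bits/symbol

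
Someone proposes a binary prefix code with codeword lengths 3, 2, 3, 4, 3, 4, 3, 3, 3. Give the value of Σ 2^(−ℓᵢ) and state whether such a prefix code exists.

1.125; no

With common denominator 2^4 = 16: Σ 2^(−ℓᵢ) = 2/16 + 4/16 + 2/16 + 1/16 + 2/16 + 1/16 + 2/16 + 2/16 + 2/16 = 18/16 = 1.125.
Kraft's inequality requires Σ ≤ 1; here Σ = 1.125 > 1, so no such prefix code exists.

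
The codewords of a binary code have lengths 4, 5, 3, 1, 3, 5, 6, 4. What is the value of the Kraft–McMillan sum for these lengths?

With common denominator 2^6 = 64: Σ 2^(−ℓᵢ) = 4/64 + 2/64 + 8/64 + 32/64 + 8/64 + 2/64 + 1/64 + 4/64 = 61/64 = 0.953125.

0.953125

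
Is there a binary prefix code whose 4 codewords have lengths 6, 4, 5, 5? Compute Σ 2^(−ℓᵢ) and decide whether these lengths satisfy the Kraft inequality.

0.140625; yes

With common denominator 2^6 = 64: Σ 2^(−ℓᵢ) = 1/64 + 4/64 + 2/64 + 2/64 = 9/64 = 0.140625.
Kraft's inequality requires Σ ≤ 1; here Σ = 0.140625 ≤ 1, so such a prefix code exists.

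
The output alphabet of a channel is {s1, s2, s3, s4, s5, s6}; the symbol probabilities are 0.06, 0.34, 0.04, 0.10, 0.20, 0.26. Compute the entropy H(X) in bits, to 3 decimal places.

H = −Σ pᵢ log₂ pᵢ.
−0.06·log₂(0.06) = 0.2435
−0.34·log₂(0.34) = 0.5292
−0.04·log₂(0.04) = 0.1858
−0.10·log₂(0.10) = 0.3322
−0.20·log₂(0.20) = 0.4644
−0.26·log₂(0.26) = 0.5053
Sum ≈ 2.2603 → 2.260 bits.

2.260 bits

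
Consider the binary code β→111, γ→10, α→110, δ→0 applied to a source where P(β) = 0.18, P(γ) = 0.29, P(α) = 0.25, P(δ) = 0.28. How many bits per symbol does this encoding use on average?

2.15 bits/symbol

L̄ = Σ pᵢ·ℓᵢ = 0.18·3 + 0.29·2 + 0.25·3 + 0.28·1 = 2.15 bits/symbol.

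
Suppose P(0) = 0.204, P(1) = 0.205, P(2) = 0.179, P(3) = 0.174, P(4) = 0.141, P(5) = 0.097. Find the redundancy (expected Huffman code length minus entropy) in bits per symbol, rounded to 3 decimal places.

0.046 bits

Entropy H = −Σ p log₂ p ≈ 2.5448 bits.
Huffman merges: 97/1000+141/1000→119/500; 87/500+179/1000→353/1000; 51/250+41/200→409/1000; 119/500+353/1000→591/1000; 409/1000+591/1000→1. L = 2591/1000 ≈ 2.5910.
L − H = 2.5910 − 2.5448 = 0.046 bits.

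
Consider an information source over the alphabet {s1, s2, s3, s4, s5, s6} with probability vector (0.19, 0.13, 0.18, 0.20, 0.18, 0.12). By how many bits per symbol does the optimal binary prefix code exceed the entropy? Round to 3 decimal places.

0.050 bits

Entropy H = −Σ p log₂ p ≈ 2.5599 bits.
Huffman merges: 3/25+13/100→1/4; 9/50+9/50→9/25; 19/100+1/5→39/100; 1/4+9/25→61/100; 39/100+61/100→1. L = 261/100 ≈ 2.6100.
L − H = 2.6100 − 2.5599 = 0.050 bits.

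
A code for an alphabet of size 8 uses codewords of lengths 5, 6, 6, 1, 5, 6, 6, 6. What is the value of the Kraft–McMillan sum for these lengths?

0.640625

With common denominator 2^6 = 64: Σ 2^(−ℓᵢ) = 2/64 + 1/64 + 1/64 + 32/64 + 2/64 + 1/64 + 1/64 + 1/64 = 41/64 = 0.640625.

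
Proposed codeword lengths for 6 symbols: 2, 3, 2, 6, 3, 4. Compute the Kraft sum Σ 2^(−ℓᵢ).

0.828125

With common denominator 2^6 = 64: Σ 2^(−ℓᵢ) = 16/64 + 8/64 + 16/64 + 1/64 + 8/64 + 4/64 = 53/64 = 0.828125.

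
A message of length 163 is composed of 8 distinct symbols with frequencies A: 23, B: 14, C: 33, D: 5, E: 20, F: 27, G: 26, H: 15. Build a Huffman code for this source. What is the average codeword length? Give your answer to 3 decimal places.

2.914 bits/symbol

Probabilities are the counts divided by 163.
Repeatedly combine the two least-probable nodes; the expected code length is the sum of the merged weights.
merge 5/163 + 14/163 → 19/163
merge 15/163 + 19/163 → 34/163
merge 20/163 + 23/163 → 43/163
merge 26/163 + 27/163 → 53/163
merge 33/163 + 34/163 → 67/163
merge 43/163 + 53/163 → 96/163
merge 67/163 + 96/163 → 1
L = 19/163 + 34/163 + 43/163 + 53/163 + 67/163 + 96/163 + 1 = 475/163 ≈ 2.914 bits/symbol.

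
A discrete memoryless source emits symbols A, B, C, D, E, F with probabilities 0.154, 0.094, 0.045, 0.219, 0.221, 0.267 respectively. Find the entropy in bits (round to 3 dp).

H = −Σ pᵢ log₂ pᵢ.
−0.154·log₂(0.154) = 0.4156
−0.094·log₂(0.094) = 0.3207
−0.045·log₂(0.045) = 0.2013
−0.219·log₂(0.219) = 0.4798
−0.221·log₂(0.221) = 0.4813
−0.267·log₂(0.267) = 0.5087
Sum ≈ 2.4074 → 2.407 bits.

2.407 bits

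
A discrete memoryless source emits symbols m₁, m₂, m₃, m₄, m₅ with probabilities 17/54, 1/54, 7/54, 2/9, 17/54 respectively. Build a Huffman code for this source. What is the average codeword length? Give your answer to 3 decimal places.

Repeatedly combine the two least-probable nodes; the expected code length is the sum of the merged weights.
merge 1/54 + 7/54 → 4/27
merge 4/27 + 2/9 → 10/27
merge 17/54 + 17/54 → 17/27
merge 10/27 + 17/27 → 1
L = 4/27 + 10/27 + 17/27 + 1 = 58/27 ≈ 2.148 bits/symbol.

2.148 bits/symbol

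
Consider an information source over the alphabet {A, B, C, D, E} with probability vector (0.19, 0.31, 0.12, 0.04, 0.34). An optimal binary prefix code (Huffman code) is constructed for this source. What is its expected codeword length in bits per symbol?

Repeatedly combine the two least-probable nodes; the expected code length is the sum of the merged weights.
merge 1/25 + 3/25 → 4/25
merge 4/25 + 19/100 → 7/20
merge 31/100 + 17/50 → 13/20
merge 7/20 + 13/20 → 1
L = 4/25 + 7/20 + 13/20 + 1 = 54/25 = 2.16 bits/symbol.

2.16 bits/symbol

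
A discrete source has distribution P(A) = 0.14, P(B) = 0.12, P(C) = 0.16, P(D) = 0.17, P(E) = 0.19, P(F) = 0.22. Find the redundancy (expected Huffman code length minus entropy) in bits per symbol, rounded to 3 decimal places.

0.032 bits

Entropy H = −Σ p log₂ p ≈ 2.5576 bits.
Huffman merges: 3/25+7/50→13/50; 4/25+17/100→33/100; 19/100+11/50→41/100; 13/50+33/100→59/100; 41/100+59/100→1. L = 259/100 ≈ 2.5900.
L − H = 2.5900 − 2.5576 = 0.032 bits.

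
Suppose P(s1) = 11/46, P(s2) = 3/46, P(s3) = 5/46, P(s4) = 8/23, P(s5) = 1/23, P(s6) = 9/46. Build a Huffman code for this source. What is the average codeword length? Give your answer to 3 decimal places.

2.326 bits/symbol

Repeatedly combine the two least-probable nodes; the expected code length is the sum of the merged weights.
merge 1/23 + 3/46 → 5/46
merge 5/46 + 5/46 → 5/23
merge 9/46 + 5/23 → 19/46
merge 11/46 + 8/23 → 27/46
merge 19/46 + 27/46 → 1
L = 5/46 + 5/23 + 19/46 + 27/46 + 1 = 107/46 ≈ 2.326 bits/symbol.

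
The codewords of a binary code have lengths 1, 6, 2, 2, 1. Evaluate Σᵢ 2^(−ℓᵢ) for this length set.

1.515625

With common denominator 2^6 = 64: Σ 2^(−ℓᵢ) = 32/64 + 1/64 + 16/64 + 16/64 + 32/64 = 97/64 = 1.515625.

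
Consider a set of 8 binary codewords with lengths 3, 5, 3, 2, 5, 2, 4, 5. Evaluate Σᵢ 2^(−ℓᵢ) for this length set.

With common denominator 2^5 = 32: Σ 2^(−ℓᵢ) = 4/32 + 1/32 + 4/32 + 8/32 + 1/32 + 8/32 + 2/32 + 1/32 = 29/32 = 0.90625.

0.90625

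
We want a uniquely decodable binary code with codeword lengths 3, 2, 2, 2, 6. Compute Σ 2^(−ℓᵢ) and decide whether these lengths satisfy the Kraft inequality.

0.890625; yes

With common denominator 2^6 = 64: Σ 2^(−ℓᵢ) = 8/64 + 16/64 + 16/64 + 16/64 + 1/64 = 57/64 = 0.890625.
Kraft's inequality requires Σ ≤ 1; here Σ = 0.890625 ≤ 1, so such a prefix code exists.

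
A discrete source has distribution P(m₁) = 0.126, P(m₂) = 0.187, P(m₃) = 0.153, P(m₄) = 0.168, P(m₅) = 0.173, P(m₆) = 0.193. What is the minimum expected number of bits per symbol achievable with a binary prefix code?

Repeatedly combine the two least-probable nodes; the expected code length is the sum of the merged weights.
merge 63/500 + 153/1000 → 279/1000
merge 21/125 + 173/1000 → 341/1000
merge 187/1000 + 193/1000 → 19/50
merge 279/1000 + 341/1000 → 31/50
merge 19/50 + 31/50 → 1
L = 279/1000 + 341/1000 + 19/50 + 31/50 + 1 = 131/50 = 2.62 bits/symbol.

2.62 bits/symbol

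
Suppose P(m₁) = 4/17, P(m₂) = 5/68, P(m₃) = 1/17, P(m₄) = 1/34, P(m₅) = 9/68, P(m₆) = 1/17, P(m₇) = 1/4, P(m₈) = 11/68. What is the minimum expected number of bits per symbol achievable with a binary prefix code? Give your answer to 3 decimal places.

2.735 bits/symbol

Repeatedly combine the two least-probable nodes; the expected code length is the sum of the merged weights.
merge 1/34 + 1/17 → 3/34
merge 1/17 + 5/68 → 9/68
merge 3/34 + 9/68 → 15/68
merge 9/68 + 11/68 → 5/17
merge 15/68 + 4/17 → 31/68
merge 1/4 + 5/17 → 37/68
merge 31/68 + 37/68 → 1
L = 3/34 + 9/68 + 15/68 + 5/17 + 31/68 + 37/68 + 1 = 93/34 ≈ 2.735 bits/symbol.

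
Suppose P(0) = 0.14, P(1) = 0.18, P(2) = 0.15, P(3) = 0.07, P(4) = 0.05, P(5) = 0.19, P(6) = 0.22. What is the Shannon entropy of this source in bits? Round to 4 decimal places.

H = −Σ pᵢ log₂ pᵢ.
−0.14·log₂(0.14) = 0.3971
−0.18·log₂(0.18) = 0.4453
−0.15·log₂(0.15) = 0.4105
−0.07·log₂(0.07) = 0.2686
−0.05·log₂(0.05) = 0.2161
−0.19·log₂(0.19) = 0.4552
−0.22·log₂(0.22) = 0.4806
Sum ≈ 2.6734 → 2.6734 bits.

2.6734 bits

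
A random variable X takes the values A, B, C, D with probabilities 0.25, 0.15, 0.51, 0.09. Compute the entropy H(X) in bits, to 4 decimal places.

1.7186 bits

H = −Σ pᵢ log₂ pᵢ.
−0.25·log₂(0.25) = 0.5000
−0.15·log₂(0.15) = 0.4105
−0.51·log₂(0.51) = 0.4954
−0.09·log₂(0.09) = 0.3127
Sum ≈ 1.7186 → 1.7186 bits.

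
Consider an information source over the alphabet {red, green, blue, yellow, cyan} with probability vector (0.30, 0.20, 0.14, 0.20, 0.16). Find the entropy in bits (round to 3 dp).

H = −Σ pᵢ log₂ pᵢ.
−0.30·log₂(0.30) = 0.5211
−0.20·log₂(0.20) = 0.4644
−0.14·log₂(0.14) = 0.3971
−0.20·log₂(0.20) = 0.4644
−0.16·log₂(0.16) = 0.4230
Sum ≈ 2.2700 → 2.270 bits.

2.270 bits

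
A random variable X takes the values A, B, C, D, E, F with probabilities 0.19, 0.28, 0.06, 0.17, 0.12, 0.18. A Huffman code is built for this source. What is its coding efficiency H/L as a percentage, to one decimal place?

Entropy H = −Σ p log₂ p ≈ 2.4599 bits.
Huffman merges: 3/50+3/25→9/50; 17/100+9/50→7/20; 9/50+19/100→37/100; 7/25+7/20→63/100; 37/100+63/100→1. L = 253/100 ≈ 2.5300.
Efficiency = H/L = 2.4599/2.5300 = 97.2%.

97.2%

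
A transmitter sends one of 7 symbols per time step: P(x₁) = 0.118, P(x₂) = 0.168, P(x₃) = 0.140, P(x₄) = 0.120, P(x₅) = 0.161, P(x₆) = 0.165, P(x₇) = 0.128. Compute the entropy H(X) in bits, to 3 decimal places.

2.793 bits

H = −Σ pᵢ log₂ pᵢ.
−0.118·log₂(0.118) = 0.3638
−0.168·log₂(0.168) = 0.4323
−0.140·log₂(0.140) = 0.3971
−0.120·log₂(0.120) = 0.3671
−0.161·log₂(0.161) = 0.4242
−0.165·log₂(0.165) = 0.4289
−0.128·log₂(0.128) = 0.3796
Sum ≈ 2.7931 → 2.793 bits.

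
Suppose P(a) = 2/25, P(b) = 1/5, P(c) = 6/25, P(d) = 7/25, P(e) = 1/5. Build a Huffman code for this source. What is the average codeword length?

Repeatedly combine the two least-probable nodes; the expected code length is the sum of the merged weights.
merge 2/25 + 1/5 → 7/25
merge 1/5 + 6/25 → 11/25
merge 7/25 + 7/25 → 14/25
merge 11/25 + 14/25 → 1
L = 7/25 + 11/25 + 14/25 + 1 = 57/25 = 2.28 bits/symbol.

2.28 bits/symbol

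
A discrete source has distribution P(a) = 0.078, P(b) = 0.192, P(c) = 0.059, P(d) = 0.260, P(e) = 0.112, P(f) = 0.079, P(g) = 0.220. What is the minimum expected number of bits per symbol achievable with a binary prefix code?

Repeatedly combine the two least-probable nodes; the expected code length is the sum of the merged weights.
merge 59/1000 + 39/500 → 137/1000
merge 79/1000 + 14/125 → 191/1000
merge 137/1000 + 191/1000 → 41/125
merge 24/125 + 11/50 → 103/250
merge 13/50 + 41/125 → 147/250
merge 103/250 + 147/250 → 1
L = 137/1000 + 191/1000 + 41/125 + 103/250 + 147/250 + 1 = 332/125 = 2.656 bits/symbol.

2.656 bits/symbol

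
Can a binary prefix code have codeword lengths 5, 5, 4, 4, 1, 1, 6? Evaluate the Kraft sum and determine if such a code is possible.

1.203125; no

With common denominator 2^6 = 64: Σ 2^(−ℓᵢ) = 2/64 + 2/64 + 4/64 + 4/64 + 32/64 + 32/64 + 1/64 = 77/64 = 1.203125.
Kraft's inequality requires Σ ≤ 1; here Σ = 1.203125 > 1, so no such prefix code exists.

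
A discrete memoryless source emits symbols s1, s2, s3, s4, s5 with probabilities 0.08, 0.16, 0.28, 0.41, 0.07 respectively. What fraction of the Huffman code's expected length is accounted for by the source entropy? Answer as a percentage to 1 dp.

Entropy H = −Σ p log₂ p ≈ 2.0247 bits.
Huffman merges: 7/100+2/25→3/20; 3/20+4/25→31/100; 7/25+31/100→59/100; 41/100+59/100→1. L = 41/20 ≈ 2.0500.
Efficiency = H/L = 2.0247/2.0500 = 98.8%.

98.8%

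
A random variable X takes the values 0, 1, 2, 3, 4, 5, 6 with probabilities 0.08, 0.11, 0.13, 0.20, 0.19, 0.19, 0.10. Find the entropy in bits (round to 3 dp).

2.731 bits

H = −Σ pᵢ log₂ pᵢ.
−0.08·log₂(0.08) = 0.2915
−0.11·log₂(0.11) = 0.3503
−0.13·log₂(0.13) = 0.3826
−0.20·log₂(0.20) = 0.4644
−0.19·log₂(0.19) = 0.4552
−0.19·log₂(0.19) = 0.4552
−0.10·log₂(0.10) = 0.3322
Sum ≈ 2.7315 → 2.731 bits.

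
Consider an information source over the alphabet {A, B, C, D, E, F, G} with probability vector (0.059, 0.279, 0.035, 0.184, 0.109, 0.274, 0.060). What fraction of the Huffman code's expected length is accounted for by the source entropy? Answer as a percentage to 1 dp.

98.7%

Entropy H = −Σ p log₂ p ≈ 2.4772 bits.
Huffman merges: 7/200+59/1000→47/500; 3/50+47/500→77/500; 109/1000+77/500→263/1000; 23/125+263/1000→447/1000; 137/500+279/1000→553/1000; 447/1000+553/1000→1. L = 2511/1000 ≈ 2.5110.
Efficiency = H/L = 2.4772/2.5110 = 98.7%.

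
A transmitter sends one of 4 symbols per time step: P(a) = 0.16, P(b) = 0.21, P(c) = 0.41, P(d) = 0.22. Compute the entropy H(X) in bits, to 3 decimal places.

1.904 bits

H = −Σ pᵢ log₂ pᵢ.
−0.16·log₂(0.16) = 0.4230
−0.21·log₂(0.21) = 0.4728
−0.41·log₂(0.41) = 0.5274
−0.22·log₂(0.22) = 0.4806
Sum ≈ 1.9038 → 1.904 bits.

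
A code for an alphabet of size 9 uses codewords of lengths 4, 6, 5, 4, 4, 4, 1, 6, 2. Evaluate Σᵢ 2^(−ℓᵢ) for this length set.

1.0625

With common denominator 2^6 = 64: Σ 2^(−ℓᵢ) = 4/64 + 1/64 + 2/64 + 4/64 + 4/64 + 4/64 + 32/64 + 1/64 + 16/64 = 68/64 = 1.0625.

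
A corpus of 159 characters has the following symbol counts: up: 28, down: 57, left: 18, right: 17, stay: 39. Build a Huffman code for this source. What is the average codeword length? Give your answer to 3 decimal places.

2.220 bits/symbol

Probabilities are the counts divided by 159.
Repeatedly combine the two least-probable nodes; the expected code length is the sum of the merged weights.
merge 17/159 + 6/53 → 35/159
merge 28/159 + 35/159 → 21/53
merge 13/53 + 19/53 → 32/53
merge 21/53 + 32/53 → 1
L = 35/159 + 21/53 + 32/53 + 1 = 353/159 ≈ 2.220 bits/symbol.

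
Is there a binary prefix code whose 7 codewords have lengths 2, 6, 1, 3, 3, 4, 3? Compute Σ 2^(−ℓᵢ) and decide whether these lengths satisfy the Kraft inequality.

1.203125; no

With common denominator 2^6 = 64: Σ 2^(−ℓᵢ) = 16/64 + 1/64 + 32/64 + 8/64 + 8/64 + 4/64 + 8/64 = 77/64 = 1.203125.
Kraft's inequality requires Σ ≤ 1; here Σ = 1.203125 > 1, so no such prefix code exists.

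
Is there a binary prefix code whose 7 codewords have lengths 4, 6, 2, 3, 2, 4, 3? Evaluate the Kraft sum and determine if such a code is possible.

0.890625; yes

With common denominator 2^6 = 64: Σ 2^(−ℓᵢ) = 4/64 + 1/64 + 16/64 + 8/64 + 16/64 + 4/64 + 8/64 = 57/64 = 0.890625.
Kraft's inequality requires Σ ≤ 1; here Σ = 0.890625 ≤ 1, so such a prefix code exists.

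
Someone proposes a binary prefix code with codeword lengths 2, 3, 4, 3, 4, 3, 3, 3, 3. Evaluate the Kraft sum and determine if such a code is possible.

With common denominator 2^4 = 16: Σ 2^(−ℓᵢ) = 4/16 + 2/16 + 1/16 + 2/16 + 1/16 + 2/16 + 2/16 + 2/16 + 2/16 = 18/16 = 1.125.
Kraft's inequality requires Σ ≤ 1; here Σ = 1.125 > 1, so no such prefix code exists.

1.125; no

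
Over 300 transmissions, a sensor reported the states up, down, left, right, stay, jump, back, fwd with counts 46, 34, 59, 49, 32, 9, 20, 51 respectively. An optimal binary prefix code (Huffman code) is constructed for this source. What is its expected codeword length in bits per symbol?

2.9 bits/symbol

Probabilities are the counts divided by 300.
Repeatedly combine the two least-probable nodes; the expected code length is the sum of the merged weights.
merge 3/100 + 1/15 → 29/300
merge 29/300 + 8/75 → 61/300
merge 17/150 + 23/150 → 4/15
merge 49/300 + 17/100 → 1/3
merge 59/300 + 61/300 → 2/5
merge 4/15 + 1/3 → 3/5
merge 2/5 + 3/5 → 1
L = 29/300 + 61/300 + 4/15 + 1/3 + 2/5 + 3/5 + 1 = 29/10 = 2.9 bits/symbol.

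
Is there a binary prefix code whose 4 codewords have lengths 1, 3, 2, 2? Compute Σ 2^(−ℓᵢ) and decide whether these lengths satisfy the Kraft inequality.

With common denominator 2^3 = 8: Σ 2^(−ℓᵢ) = 4/8 + 1/8 + 2/8 + 2/8 = 9/8 = 1.125.
Kraft's inequality requires Σ ≤ 1; here Σ = 1.125 > 1, so no such prefix code exists.

1.125; no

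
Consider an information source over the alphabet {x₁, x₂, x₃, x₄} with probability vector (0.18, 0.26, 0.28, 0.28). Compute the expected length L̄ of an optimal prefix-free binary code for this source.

2 bits/symbol

Repeatedly combine the two least-probable nodes; the expected code length is the sum of the merged weights.
merge 9/50 + 13/50 → 11/25
merge 7/25 + 7/25 → 14/25
merge 11/25 + 14/25 → 1
L = 11/25 + 14/25 + 1 = 2 bits/symbol.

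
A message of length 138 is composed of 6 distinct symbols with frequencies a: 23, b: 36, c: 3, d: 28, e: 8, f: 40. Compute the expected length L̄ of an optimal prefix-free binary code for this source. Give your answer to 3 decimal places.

Probabilities are the counts divided by 138.
Repeatedly combine the two least-probable nodes; the expected code length is the sum of the merged weights.
merge 1/46 + 4/69 → 11/138
merge 11/138 + 1/6 → 17/69
merge 14/69 + 17/69 → 31/69
merge 6/23 + 20/69 → 38/69
merge 31/69 + 38/69 → 1
L = 11/138 + 17/69 + 31/69 + 38/69 + 1 = 107/46 ≈ 2.326 bits/symbol.

2.326 bits/symbol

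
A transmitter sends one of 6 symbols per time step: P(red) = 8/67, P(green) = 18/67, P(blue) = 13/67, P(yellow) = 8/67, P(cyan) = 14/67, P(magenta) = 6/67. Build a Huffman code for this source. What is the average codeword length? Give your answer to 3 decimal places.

2.522 bits/symbol

Repeatedly combine the two least-probable nodes; the expected code length is the sum of the merged weights.
merge 6/67 + 8/67 → 14/67
merge 8/67 + 13/67 → 21/67
merge 14/67 + 14/67 → 28/67
merge 18/67 + 21/67 → 39/67
merge 28/67 + 39/67 → 1
L = 14/67 + 21/67 + 28/67 + 39/67 + 1 = 169/67 ≈ 2.522 bits/symbol.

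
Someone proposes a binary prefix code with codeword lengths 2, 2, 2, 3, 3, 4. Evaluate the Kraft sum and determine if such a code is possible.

1.0625; no

With common denominator 2^4 = 16: Σ 2^(−ℓᵢ) = 4/16 + 4/16 + 4/16 + 2/16 + 2/16 + 1/16 = 17/16 = 1.0625.
Kraft's inequality requires Σ ≤ 1; here Σ = 1.0625 > 1, so no such prefix code exists.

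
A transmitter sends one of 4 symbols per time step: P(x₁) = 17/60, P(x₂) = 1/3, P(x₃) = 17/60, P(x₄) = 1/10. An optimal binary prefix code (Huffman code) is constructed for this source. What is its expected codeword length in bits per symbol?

2 bits/symbol

Repeatedly combine the two least-probable nodes; the expected code length is the sum of the merged weights.
merge 1/10 + 17/60 → 23/60
merge 17/60 + 1/3 → 37/60
merge 23/60 + 37/60 → 1
L = 23/60 + 37/60 + 1 = 2 bits/symbol.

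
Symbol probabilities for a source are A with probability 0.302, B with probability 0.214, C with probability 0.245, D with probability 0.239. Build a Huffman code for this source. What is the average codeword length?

Repeatedly combine the two least-probable nodes; the expected code length is the sum of the merged weights.
merge 107/500 + 239/1000 → 453/1000
merge 49/200 + 151/500 → 547/1000
merge 453/1000 + 547/1000 → 1
L = 453/1000 + 547/1000 + 1 = 2 bits/symbol.

2 bits/symbol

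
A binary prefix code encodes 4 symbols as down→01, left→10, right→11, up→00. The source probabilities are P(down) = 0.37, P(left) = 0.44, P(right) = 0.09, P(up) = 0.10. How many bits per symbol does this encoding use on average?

L̄ = Σ pᵢ·ℓᵢ = 0.37·2 + 0.44·2 + 0.09·2 + 0.10·2 = 2 bits/symbol.

2 bits/symbol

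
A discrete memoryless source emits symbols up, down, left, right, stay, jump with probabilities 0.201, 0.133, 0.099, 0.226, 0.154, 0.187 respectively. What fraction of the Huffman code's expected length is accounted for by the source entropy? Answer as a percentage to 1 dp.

Entropy H = −Σ p log₂ p ≈ 2.5355 bits.
Huffman merges: 99/1000+133/1000→29/125; 77/500+187/1000→341/1000; 201/1000+113/500→427/1000; 29/125+341/1000→573/1000; 427/1000+573/1000→1. L = 2573/1000 ≈ 2.5730.
Efficiency = H/L = 2.5355/2.5730 = 98.5%.

98.5%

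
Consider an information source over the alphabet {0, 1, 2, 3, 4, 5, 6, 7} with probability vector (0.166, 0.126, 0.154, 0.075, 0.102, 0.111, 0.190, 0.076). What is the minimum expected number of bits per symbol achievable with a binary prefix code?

Repeatedly combine the two least-probable nodes; the expected code length is the sum of the merged weights.
merge 3/40 + 19/250 → 151/1000
merge 51/500 + 111/1000 → 213/1000
merge 63/500 + 151/1000 → 277/1000
merge 77/500 + 83/500 → 8/25
merge 19/100 + 213/1000 → 403/1000
merge 277/1000 + 8/25 → 597/1000
merge 403/1000 + 597/1000 → 1
L = 151/1000 + 213/1000 + 277/1000 + 8/25 + 403/1000 + 597/1000 + 1 = 2961/1000 = 2.961 bits/symbol.

2.961 bits/symbol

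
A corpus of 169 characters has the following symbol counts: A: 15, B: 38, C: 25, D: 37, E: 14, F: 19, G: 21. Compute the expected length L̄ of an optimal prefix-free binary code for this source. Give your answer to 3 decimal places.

Probabilities are the counts divided by 169.
Repeatedly combine the two least-probable nodes; the expected code length is the sum of the merged weights.
merge 14/169 + 15/169 → 29/169
merge 19/169 + 21/169 → 40/169
merge 25/169 + 29/169 → 54/169
merge 37/169 + 38/169 → 75/169
merge 40/169 + 54/169 → 94/169
merge 75/169 + 94/169 → 1
L = 29/169 + 40/169 + 54/169 + 75/169 + 94/169 + 1 = 461/169 ≈ 2.728 bits/symbol.

2.728 bits/symbol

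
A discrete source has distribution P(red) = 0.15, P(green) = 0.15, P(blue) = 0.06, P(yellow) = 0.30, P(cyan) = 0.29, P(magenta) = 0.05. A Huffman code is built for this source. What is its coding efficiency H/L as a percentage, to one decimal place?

Entropy H = −Σ p log₂ p ≈ 2.3197 bits.
Huffman merges: 1/20+3/50→11/100; 11/100+3/20→13/50; 3/20+13/50→41/100; 29/100+3/10→59/100; 41/100+59/100→1. L = 237/100 ≈ 2.3700.
Efficiency = H/L = 2.3197/2.3700 = 97.9%.

97.9%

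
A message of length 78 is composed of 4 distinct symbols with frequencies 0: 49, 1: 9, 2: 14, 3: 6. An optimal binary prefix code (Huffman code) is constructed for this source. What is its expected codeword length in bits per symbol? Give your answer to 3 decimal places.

1.564 bits/symbol

Probabilities are the counts divided by 78.
Repeatedly combine the two least-probable nodes; the expected code length is the sum of the merged weights.
merge 1/13 + 3/26 → 5/26
merge 7/39 + 5/26 → 29/78
merge 29/78 + 49/78 → 1
L = 5/26 + 29/78 + 1 = 61/39 ≈ 1.564 bits/symbol.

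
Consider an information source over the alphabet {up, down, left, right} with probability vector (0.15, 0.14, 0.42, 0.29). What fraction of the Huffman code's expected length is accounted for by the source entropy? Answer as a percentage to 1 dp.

99.0%

Entropy H = −Σ p log₂ p ≈ 1.8512 bits.
Huffman merges: 7/50+3/20→29/100; 29/100+29/100→29/50; 21/50+29/50→1. L = 187/100 ≈ 1.8700.
Efficiency = H/L = 1.8512/1.8700 = 99.0%.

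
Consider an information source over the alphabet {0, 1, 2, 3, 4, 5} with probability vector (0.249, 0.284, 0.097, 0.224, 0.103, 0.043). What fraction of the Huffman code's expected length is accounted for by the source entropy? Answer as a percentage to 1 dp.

99.0%

Entropy H = −Σ p log₂ p ≈ 2.3581 bits.
Huffman merges: 43/1000+97/1000→7/50; 103/1000+7/50→243/1000; 28/125+243/1000→467/1000; 249/1000+71/250→533/1000; 467/1000+533/1000→1. L = 2383/1000 ≈ 2.3830.
Efficiency = H/L = 2.3581/2.3830 = 99.0%.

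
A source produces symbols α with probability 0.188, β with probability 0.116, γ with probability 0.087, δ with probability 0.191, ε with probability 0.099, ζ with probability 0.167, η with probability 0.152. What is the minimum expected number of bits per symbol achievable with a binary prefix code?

2.807 bits/symbol

Repeatedly combine the two least-probable nodes; the expected code length is the sum of the merged weights.
merge 87/1000 + 99/1000 → 93/500
merge 29/250 + 19/125 → 67/250
merge 167/1000 + 93/500 → 353/1000
merge 47/250 + 191/1000 → 379/1000
merge 67/250 + 353/1000 → 621/1000
merge 379/1000 + 621/1000 → 1
L = 93/500 + 67/250 + 353/1000 + 379/1000 + 621/1000 + 1 = 2807/1000 = 2.807 bits/symbol.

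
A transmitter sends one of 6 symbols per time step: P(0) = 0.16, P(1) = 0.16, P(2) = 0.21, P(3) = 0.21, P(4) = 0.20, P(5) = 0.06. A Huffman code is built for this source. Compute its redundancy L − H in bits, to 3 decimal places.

Entropy H = −Σ p log₂ p ≈ 2.4996 bits.
Huffman merges: 3/50+4/25→11/50; 4/25+1/5→9/25; 21/100+21/100→21/50; 11/50+9/25→29/50; 21/50+29/50→1. L = 129/50 ≈ 2.5800.
L − H = 2.5800 − 2.4996 = 0.080 bits.

0.080 bits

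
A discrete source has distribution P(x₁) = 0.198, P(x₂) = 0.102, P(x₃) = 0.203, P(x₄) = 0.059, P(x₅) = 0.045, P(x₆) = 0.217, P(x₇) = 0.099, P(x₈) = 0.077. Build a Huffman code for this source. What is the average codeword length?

Repeatedly combine the two least-probable nodes; the expected code length is the sum of the merged weights.
merge 9/200 + 59/1000 → 13/125
merge 77/1000 + 99/1000 → 22/125
merge 51/500 + 13/125 → 103/500
merge 22/125 + 99/500 → 187/500
merge 203/1000 + 103/500 → 409/1000
merge 217/1000 + 187/500 → 591/1000
merge 409/1000 + 591/1000 → 1
L = 13/125 + 22/125 + 103/500 + 187/500 + 409/1000 + 591/1000 + 1 = 143/50 = 2.86 bits/symbol.

2.86 bits/symbol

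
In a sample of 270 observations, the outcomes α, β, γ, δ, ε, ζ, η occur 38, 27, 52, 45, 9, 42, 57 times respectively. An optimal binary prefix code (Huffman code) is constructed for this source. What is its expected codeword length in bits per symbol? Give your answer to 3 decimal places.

Probabilities are the counts divided by 270.
Repeatedly combine the two least-probable nodes; the expected code length is the sum of the merged weights.
merge 1/30 + 1/10 → 2/15
merge 2/15 + 19/135 → 37/135
merge 7/45 + 1/6 → 29/90
merge 26/135 + 19/90 → 109/270
merge 37/135 + 29/90 → 161/270
merge 109/270 + 161/270 → 1
L = 2/15 + 37/135 + 29/90 + 109/270 + 161/270 + 1 = 737/270 ≈ 2.730 bits/symbol.

2.730 bits/symbol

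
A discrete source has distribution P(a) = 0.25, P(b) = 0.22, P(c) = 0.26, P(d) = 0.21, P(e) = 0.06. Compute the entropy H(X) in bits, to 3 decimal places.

2.202 bits

H = −Σ pᵢ log₂ pᵢ.
−0.25·log₂(0.25) = 0.5000
−0.22·log₂(0.22) = 0.4806
−0.26·log₂(0.26) = 0.5053
−0.21·log₂(0.21) = 0.4728
−0.06·log₂(0.06) = 0.2435
Sum ≈ 2.2022 → 2.202 bits.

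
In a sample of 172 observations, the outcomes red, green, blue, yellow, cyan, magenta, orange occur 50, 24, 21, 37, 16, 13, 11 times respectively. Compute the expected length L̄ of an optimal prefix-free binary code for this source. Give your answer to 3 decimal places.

2.634 bits/symbol

Probabilities are the counts divided by 172.
Repeatedly combine the two least-probable nodes; the expected code length is the sum of the merged weights.
merge 11/172 + 13/172 → 6/43
merge 4/43 + 21/172 → 37/172
merge 6/43 + 6/43 → 12/43
merge 37/172 + 37/172 → 37/86
merge 12/43 + 25/86 → 49/86
merge 37/86 + 49/86 → 1
L = 6/43 + 37/172 + 12/43 + 37/86 + 49/86 + 1 = 453/172 ≈ 2.634 bits/symbol.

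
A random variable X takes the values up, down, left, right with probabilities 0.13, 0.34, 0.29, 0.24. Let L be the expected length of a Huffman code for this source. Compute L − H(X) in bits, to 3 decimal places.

Entropy H = −Σ p log₂ p ≈ 1.9239 bits.
Huffman merges: 13/100+6/25→37/100; 29/100+17/50→63/100; 37/100+63/100→1. L = 2 ≈ 2.0000.
L − H = 2.0000 − 1.9239 = 0.076 bits.

0.076 bits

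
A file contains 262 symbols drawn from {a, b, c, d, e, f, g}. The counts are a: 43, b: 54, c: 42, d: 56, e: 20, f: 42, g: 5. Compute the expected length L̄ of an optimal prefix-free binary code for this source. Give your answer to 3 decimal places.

2.676 bits/symbol

Probabilities are the counts divided by 262.
Repeatedly combine the two least-probable nodes; the expected code length is the sum of the merged weights.
merge 5/262 + 10/131 → 25/262
merge 25/262 + 21/131 → 67/262
merge 21/131 + 43/262 → 85/262
merge 27/131 + 28/131 → 55/131
merge 67/262 + 85/262 → 76/131
merge 55/131 + 76/131 → 1
L = 25/262 + 67/262 + 85/262 + 55/131 + 76/131 + 1 = 701/262 ≈ 2.676 bits/symbol.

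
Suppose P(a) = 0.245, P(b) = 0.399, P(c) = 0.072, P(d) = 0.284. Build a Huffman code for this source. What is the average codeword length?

1.918 bits/symbol

Repeatedly combine the two least-probable nodes; the expected code length is the sum of the merged weights.
merge 9/125 + 49/200 → 317/1000
merge 71/250 + 317/1000 → 601/1000
merge 399/1000 + 601/1000 → 1
L = 317/1000 + 601/1000 + 1 = 959/500 = 1.918 bits/symbol.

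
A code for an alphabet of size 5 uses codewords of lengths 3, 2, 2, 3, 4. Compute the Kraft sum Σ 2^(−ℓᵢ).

With common denominator 2^4 = 16: Σ 2^(−ℓᵢ) = 2/16 + 4/16 + 4/16 + 2/16 + 1/16 = 13/16 = 0.8125.

0.8125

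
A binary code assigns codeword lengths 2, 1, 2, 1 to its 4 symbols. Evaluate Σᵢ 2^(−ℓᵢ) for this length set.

With common denominator 2^2 = 4: Σ 2^(−ℓᵢ) = 1/4 + 2/4 + 1/4 + 2/4 = 6/4 = 1.5.

1.5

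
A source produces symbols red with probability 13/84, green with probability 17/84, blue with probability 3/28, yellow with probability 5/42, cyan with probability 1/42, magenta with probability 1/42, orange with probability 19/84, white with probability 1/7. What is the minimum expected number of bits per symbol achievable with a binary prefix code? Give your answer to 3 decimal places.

2.774 bits/symbol

Repeatedly combine the two least-probable nodes; the expected code length is the sum of the merged weights.
merge 1/42 + 1/42 → 1/21
merge 1/21 + 3/28 → 13/84
merge 5/42 + 1/7 → 11/42
merge 13/84 + 13/84 → 13/42
merge 17/84 + 19/84 → 3/7
merge 11/42 + 13/42 → 4/7
merge 3/7 + 4/7 → 1
L = 1/21 + 13/84 + 11/42 + 13/42 + 3/7 + 4/7 + 1 = 233/84 ≈ 2.774 bits/symbol.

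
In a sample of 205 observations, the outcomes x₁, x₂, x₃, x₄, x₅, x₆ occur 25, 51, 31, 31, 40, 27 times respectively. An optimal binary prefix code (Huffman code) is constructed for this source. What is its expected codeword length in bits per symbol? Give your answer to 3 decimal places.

Probabilities are the counts divided by 205.
Repeatedly combine the two least-probable nodes; the expected code length is the sum of the merged weights.
merge 5/41 + 27/205 → 52/205
merge 31/205 + 31/205 → 62/205
merge 8/41 + 51/205 → 91/205
merge 52/205 + 62/205 → 114/205
merge 91/205 + 114/205 → 1
L = 52/205 + 62/205 + 91/205 + 114/205 + 1 = 524/205 ≈ 2.556 bits/symbol.

2.556 bits/symbol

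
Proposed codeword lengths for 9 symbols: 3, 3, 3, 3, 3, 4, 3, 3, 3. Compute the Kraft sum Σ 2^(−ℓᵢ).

1.0625

With common denominator 2^4 = 16: Σ 2^(−ℓᵢ) = 2/16 + 2/16 + 2/16 + 2/16 + 2/16 + 1/16 + 2/16 + 2/16 + 2/16 = 17/16 = 1.0625.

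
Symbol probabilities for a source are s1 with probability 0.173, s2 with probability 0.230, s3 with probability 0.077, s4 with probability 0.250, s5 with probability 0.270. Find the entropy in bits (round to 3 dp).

2.220 bits

H = −Σ pᵢ log₂ pᵢ.
−0.173·log₂(0.173) = 0.4379
−0.230·log₂(0.230) = 0.4877
−0.077·log₂(0.077) = 0.2848
−0.250·log₂(0.250) = 0.5000
−0.270·log₂(0.270) = 0.5100
Sum ≈ 2.2204 → 2.220 bits.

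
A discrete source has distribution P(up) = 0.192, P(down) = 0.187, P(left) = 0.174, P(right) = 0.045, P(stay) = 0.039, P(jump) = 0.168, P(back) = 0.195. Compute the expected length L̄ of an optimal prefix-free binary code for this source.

2.697 bits/symbol

Repeatedly combine the two least-probable nodes; the expected code length is the sum of the merged weights.
merge 39/1000 + 9/200 → 21/250
merge 21/250 + 21/125 → 63/250
merge 87/500 + 187/1000 → 361/1000
merge 24/125 + 39/200 → 387/1000
merge 63/250 + 361/1000 → 613/1000
merge 387/1000 + 613/1000 → 1
L = 21/250 + 63/250 + 361/1000 + 387/1000 + 613/1000 + 1 = 2697/1000 = 2.697 bits/symbol.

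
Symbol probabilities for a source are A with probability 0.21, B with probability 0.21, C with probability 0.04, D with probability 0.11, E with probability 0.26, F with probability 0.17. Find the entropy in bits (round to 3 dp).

H = −Σ pᵢ log₂ pᵢ.
−0.21·log₂(0.21) = 0.4728
−0.21·log₂(0.21) = 0.4728
−0.04·log₂(0.04) = 0.1858
−0.11·log₂(0.11) = 0.3503
−0.26·log₂(0.26) = 0.5053
−0.17·log₂(0.17) = 0.4346
Sum ≈ 2.4216 → 2.422 bits.

2.422 bits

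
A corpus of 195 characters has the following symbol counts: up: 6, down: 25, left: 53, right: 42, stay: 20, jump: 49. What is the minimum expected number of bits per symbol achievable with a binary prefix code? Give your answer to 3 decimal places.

2.395 bits/symbol

Probabilities are the counts divided by 195.
Repeatedly combine the two least-probable nodes; the expected code length is the sum of the merged weights.
merge 2/65 + 4/39 → 2/15
merge 5/39 + 2/15 → 17/65
merge 14/65 + 49/195 → 7/15
merge 17/65 + 53/195 → 8/15
merge 7/15 + 8/15 → 1
L = 2/15 + 17/65 + 7/15 + 8/15 + 1 = 467/195 ≈ 2.395 bits/symbol.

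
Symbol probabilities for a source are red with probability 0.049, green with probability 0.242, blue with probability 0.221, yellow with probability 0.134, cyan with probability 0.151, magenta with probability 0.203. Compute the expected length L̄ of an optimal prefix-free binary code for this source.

2.517 bits/symbol

Repeatedly combine the two least-probable nodes; the expected code length is the sum of the merged weights.
merge 49/1000 + 67/500 → 183/1000
merge 151/1000 + 183/1000 → 167/500
merge 203/1000 + 221/1000 → 53/125
merge 121/500 + 167/500 → 72/125
merge 53/125 + 72/125 → 1
L = 183/1000 + 167/500 + 53/125 + 72/125 + 1 = 2517/1000 = 2.517 bits/symbol.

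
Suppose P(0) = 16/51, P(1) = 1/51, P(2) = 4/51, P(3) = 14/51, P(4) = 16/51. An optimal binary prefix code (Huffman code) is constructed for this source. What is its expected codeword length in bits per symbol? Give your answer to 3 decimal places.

2.098 bits/symbol

Repeatedly combine the two least-probable nodes; the expected code length is the sum of the merged weights.
merge 1/51 + 4/51 → 5/51
merge 5/51 + 14/51 → 19/51
merge 16/51 + 16/51 → 32/51
merge 19/51 + 32/51 → 1
L = 5/51 + 19/51 + 32/51 + 1 = 107/51 ≈ 2.098 bits/symbol.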